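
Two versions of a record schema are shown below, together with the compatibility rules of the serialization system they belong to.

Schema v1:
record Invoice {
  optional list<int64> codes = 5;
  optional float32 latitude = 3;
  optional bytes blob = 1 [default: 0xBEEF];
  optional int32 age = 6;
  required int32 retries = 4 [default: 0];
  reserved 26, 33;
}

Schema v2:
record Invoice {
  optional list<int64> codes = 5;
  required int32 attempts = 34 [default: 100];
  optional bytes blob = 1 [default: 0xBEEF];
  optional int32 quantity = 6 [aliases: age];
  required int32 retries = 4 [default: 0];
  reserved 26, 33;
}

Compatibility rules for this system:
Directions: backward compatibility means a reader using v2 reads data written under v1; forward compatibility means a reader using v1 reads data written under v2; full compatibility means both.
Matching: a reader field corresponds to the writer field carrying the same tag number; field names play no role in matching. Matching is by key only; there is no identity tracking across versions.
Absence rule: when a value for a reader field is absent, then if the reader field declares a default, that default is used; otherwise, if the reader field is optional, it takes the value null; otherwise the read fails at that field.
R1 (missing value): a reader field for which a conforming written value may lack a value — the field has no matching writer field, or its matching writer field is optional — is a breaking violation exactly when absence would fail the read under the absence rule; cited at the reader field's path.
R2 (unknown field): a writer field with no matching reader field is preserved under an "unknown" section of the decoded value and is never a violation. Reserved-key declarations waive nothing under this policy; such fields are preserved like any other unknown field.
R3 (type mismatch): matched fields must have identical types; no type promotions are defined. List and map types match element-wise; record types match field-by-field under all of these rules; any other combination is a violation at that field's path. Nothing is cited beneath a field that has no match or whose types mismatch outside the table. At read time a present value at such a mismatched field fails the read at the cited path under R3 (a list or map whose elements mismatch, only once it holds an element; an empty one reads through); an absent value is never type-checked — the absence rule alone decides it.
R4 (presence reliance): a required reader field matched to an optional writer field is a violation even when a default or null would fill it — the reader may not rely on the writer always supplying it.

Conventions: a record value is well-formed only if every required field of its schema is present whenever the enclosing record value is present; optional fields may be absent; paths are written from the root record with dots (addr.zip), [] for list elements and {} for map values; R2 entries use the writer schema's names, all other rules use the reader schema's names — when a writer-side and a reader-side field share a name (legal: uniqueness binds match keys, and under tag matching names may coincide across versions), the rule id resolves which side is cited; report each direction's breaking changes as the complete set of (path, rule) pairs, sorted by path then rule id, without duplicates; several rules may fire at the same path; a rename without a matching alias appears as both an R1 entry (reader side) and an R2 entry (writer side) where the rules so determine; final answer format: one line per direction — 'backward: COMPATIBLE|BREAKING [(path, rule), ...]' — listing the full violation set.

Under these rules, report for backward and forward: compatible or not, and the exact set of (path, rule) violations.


backward: COMPATIBLE []; forward: COMPATIBLE []

arrows below run writer -> reader for Invoice
backward on Invoice — v2 reading data written by v1:
  codes <- codes (list<int64> -> list<int64>, writer optional)
  attempts: no writer-side match
  blob <- blob (bytes -> bytes, writer optional)
  quantity <- age (int32 -> int32, writer optional)
  retries <- retries (int32 -> int32, writer required)
  writer field latitude has no reader counterpart
  nothing fires on Invoice: backward is COMPATIBLE
forward on Invoice — v1 reading data written by v2:
  codes <- codes (list<int64> -> list<int64>, writer optional)
  latitude: no writer-side match
  blob <- blob (bytes -> bytes, writer optional)
  age <- quantity (int32 -> int32, writer optional)
  retries <- retries (int32 -> int32, writer required)
  writer field attempts has no reader counterpart
  nothing fires on Invoice: forward is COMPATIBLE


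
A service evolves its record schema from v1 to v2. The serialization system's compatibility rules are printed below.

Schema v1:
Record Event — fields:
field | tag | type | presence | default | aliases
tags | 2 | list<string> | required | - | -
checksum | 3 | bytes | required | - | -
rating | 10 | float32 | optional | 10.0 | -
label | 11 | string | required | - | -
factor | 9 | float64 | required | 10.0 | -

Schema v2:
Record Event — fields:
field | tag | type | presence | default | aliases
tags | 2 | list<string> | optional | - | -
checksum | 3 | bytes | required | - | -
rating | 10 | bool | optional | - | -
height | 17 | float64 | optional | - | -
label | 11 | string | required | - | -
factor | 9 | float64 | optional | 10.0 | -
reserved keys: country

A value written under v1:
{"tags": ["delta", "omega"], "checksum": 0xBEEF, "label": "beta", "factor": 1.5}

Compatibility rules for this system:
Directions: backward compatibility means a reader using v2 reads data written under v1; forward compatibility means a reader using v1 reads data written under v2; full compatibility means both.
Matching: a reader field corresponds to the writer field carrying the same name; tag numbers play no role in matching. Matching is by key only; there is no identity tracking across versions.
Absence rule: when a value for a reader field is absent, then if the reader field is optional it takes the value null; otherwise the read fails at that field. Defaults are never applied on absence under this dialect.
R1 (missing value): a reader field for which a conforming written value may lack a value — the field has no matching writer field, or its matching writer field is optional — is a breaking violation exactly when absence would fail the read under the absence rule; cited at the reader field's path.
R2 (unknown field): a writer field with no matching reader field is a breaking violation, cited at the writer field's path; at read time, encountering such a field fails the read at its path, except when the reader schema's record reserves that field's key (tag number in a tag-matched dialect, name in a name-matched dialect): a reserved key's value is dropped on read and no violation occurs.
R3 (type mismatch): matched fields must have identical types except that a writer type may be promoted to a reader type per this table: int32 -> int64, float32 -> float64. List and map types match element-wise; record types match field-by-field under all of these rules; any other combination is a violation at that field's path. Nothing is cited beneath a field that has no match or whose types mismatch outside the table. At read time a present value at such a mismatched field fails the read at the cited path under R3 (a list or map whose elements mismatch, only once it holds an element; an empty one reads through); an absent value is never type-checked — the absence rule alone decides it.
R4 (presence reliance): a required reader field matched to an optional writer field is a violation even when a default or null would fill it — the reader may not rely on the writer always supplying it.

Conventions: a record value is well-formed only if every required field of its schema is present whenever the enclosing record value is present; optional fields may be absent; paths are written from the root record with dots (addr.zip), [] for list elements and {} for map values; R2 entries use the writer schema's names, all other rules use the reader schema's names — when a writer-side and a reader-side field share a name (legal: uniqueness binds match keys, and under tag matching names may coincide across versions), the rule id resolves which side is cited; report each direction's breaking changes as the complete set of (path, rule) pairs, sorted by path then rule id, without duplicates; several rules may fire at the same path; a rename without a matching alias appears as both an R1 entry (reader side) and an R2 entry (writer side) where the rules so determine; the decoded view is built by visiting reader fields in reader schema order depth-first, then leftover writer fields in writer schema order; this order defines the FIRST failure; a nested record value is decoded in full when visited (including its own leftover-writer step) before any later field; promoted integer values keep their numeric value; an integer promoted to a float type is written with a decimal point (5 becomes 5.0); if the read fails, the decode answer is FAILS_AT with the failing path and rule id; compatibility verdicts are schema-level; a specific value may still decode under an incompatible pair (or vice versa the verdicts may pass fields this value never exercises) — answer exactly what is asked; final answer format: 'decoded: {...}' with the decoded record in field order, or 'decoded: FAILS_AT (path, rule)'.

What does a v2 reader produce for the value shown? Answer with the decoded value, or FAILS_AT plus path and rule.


in Event below, arrows point writer -> reader
decode walk for Event under reader schema v2:
  tags := ["delta", "omega"]
  checksum := 0xBEEF
  rating := null (absent, optional -> null)
  height := null (absent, optional -> null)
  label := "beta"
  factor := 1.5
  => decoded: {"tags": ["delta", "omega"], "checksum": 0xBEEF, "rating": null, "height": null, "label": "beta", "factor": 1.5}
diffs on Event not affecting the asked answer:
  field factor in record Event: required changed to optional -> schema-level compatibility only; this Event value's decode is unchanged
  field rating in record Event: type float32 changed to bool (its default is dropped) -> schema-level compatibility only; this Event value's decode is unchanged
  field tags in record Event: required changed to optional -> schema-level compatibility only; this Event value's decode is unchanged

decoded: {"tags": ["delta", "omega"], "checksum": 0xBEEF, "rating": null, "height": null, "label": "beta", "factor": 1.5}


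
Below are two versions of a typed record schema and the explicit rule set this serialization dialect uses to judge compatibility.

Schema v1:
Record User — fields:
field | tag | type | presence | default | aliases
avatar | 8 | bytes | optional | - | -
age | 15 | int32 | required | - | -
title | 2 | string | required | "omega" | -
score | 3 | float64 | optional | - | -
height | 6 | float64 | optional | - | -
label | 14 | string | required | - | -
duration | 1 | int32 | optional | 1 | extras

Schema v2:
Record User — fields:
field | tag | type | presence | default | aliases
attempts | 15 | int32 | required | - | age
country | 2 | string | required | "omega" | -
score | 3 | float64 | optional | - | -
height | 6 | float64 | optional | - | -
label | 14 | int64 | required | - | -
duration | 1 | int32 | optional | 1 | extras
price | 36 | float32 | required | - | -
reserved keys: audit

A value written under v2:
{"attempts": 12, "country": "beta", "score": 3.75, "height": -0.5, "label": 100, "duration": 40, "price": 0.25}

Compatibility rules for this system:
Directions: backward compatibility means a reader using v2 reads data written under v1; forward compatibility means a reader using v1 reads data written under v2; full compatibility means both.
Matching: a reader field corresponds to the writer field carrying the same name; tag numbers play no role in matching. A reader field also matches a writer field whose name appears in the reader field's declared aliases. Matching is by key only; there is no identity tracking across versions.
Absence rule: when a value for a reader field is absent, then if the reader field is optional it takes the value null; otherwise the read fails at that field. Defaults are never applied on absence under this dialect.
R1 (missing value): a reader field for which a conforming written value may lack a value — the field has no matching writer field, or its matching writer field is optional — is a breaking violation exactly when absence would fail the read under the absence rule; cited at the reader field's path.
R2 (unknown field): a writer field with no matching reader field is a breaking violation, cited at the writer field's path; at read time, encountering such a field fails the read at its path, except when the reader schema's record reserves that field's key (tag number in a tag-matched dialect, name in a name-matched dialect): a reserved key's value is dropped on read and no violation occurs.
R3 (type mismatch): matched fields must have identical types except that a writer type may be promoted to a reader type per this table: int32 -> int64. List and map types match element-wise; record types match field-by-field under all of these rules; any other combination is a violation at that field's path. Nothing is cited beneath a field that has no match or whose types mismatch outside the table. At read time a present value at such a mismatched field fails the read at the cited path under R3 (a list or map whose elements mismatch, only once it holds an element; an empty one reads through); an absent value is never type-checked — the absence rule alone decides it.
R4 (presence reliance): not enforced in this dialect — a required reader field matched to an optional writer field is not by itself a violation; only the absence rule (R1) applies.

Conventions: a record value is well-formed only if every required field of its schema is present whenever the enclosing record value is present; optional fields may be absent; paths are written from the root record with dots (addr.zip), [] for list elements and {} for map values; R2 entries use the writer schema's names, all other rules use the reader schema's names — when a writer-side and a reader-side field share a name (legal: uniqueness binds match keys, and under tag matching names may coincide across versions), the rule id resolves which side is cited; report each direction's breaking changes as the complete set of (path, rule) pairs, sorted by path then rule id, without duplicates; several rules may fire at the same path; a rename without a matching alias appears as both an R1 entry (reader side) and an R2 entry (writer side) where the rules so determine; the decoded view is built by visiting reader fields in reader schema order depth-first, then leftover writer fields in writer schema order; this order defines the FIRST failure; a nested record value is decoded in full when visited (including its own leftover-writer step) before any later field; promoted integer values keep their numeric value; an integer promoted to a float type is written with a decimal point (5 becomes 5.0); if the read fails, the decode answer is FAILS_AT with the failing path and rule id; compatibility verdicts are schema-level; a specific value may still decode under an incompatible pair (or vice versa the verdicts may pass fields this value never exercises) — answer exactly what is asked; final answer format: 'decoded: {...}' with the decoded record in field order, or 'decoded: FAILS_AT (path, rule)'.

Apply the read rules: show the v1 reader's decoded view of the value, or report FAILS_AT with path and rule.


decoded: FAILS_AT (age, R1)

arrows below run writer -> reader for User
decode walk for User under reader schema v1:
  avatar := null (absent, optional -> null)
  read fails at age under R1 (no fill)
  => FAILS_AT (age, R1)
remaining User differences; none change what is asked:
  removed field avatar from record User -> changes User's schema-level verdicts only — the decode of this value is the same
  renamed field title to country in record User -> changes User's schema-level verdicts only — the decode of this value is the same
  field label in record User: type string changed to int64 -> changes User's schema-level verdicts only — the decode of this value is the same
  added field price to record User: required float32, tag 36 (in v2 it sits last) -> changes User's schema-level verdicts only — the decode of this value is the same


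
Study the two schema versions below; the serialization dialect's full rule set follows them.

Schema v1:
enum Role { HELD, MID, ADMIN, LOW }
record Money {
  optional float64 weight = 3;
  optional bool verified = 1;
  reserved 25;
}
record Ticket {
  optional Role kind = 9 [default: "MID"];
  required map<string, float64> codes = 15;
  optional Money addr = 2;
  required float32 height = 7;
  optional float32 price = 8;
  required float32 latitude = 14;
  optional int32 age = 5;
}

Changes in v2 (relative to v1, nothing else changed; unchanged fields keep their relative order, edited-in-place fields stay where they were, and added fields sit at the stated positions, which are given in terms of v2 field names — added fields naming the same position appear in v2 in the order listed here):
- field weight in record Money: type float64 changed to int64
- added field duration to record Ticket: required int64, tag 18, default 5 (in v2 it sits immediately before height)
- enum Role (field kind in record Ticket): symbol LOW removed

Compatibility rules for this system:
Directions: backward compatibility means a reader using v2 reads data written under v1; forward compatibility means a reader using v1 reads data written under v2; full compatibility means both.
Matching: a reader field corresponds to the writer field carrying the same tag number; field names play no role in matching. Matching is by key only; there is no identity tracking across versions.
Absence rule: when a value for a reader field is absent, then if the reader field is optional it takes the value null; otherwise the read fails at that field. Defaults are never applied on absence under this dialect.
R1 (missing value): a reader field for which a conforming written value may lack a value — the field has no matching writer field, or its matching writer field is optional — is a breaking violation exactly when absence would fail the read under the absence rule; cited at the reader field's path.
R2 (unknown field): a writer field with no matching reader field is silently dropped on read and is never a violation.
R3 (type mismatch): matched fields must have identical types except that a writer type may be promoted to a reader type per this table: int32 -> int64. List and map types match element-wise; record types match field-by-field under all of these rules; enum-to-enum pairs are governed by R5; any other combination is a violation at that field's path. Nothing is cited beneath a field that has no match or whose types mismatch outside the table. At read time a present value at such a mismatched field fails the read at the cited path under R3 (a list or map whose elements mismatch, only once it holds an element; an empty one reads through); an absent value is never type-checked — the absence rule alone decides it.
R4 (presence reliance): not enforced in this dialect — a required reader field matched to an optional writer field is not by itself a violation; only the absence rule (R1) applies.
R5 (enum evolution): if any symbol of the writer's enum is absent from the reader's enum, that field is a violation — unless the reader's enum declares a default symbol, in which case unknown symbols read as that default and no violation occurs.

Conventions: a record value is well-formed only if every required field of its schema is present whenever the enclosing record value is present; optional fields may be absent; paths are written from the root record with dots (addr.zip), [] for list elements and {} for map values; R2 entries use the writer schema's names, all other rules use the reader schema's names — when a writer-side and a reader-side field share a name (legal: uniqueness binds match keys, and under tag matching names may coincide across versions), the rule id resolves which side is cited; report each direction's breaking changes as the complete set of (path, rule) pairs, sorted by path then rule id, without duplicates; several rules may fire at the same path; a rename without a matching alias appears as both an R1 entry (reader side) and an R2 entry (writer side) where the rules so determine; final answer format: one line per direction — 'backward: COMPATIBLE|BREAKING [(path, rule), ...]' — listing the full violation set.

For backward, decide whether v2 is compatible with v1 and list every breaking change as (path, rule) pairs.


backward: BREAKING [(addr.weight, R3), (duration, R1), (kind, R5)]

the writer's type comes first in each Ticket pair
checking backward for Ticket: reader v2 against writer v1:
  kind <- kind (Role -> Role, writer optional)
  codes <- codes (map<string, float64> -> map<string, float64>, writer required)
  addr <- addr (Money -> Money, writer optional)
  duration: no writer-side match
  height <- height (float32 -> float32, writer required)
  price <- price (float32 -> float32, writer optional)
  latitude <- latitude (float32 -> float32, writer required)
  age <- age (int32 -> int32, writer optional)
  addr.weight <- addr.weight (float64 -> int64, writer optional)
  addr.verified <- addr.verified (bool -> bool, writer optional)
  breaking: (addr.weight, R3)
  breaking: (duration, R1)
  breaking: (kind, R5)
  => backward: BREAKING (3)


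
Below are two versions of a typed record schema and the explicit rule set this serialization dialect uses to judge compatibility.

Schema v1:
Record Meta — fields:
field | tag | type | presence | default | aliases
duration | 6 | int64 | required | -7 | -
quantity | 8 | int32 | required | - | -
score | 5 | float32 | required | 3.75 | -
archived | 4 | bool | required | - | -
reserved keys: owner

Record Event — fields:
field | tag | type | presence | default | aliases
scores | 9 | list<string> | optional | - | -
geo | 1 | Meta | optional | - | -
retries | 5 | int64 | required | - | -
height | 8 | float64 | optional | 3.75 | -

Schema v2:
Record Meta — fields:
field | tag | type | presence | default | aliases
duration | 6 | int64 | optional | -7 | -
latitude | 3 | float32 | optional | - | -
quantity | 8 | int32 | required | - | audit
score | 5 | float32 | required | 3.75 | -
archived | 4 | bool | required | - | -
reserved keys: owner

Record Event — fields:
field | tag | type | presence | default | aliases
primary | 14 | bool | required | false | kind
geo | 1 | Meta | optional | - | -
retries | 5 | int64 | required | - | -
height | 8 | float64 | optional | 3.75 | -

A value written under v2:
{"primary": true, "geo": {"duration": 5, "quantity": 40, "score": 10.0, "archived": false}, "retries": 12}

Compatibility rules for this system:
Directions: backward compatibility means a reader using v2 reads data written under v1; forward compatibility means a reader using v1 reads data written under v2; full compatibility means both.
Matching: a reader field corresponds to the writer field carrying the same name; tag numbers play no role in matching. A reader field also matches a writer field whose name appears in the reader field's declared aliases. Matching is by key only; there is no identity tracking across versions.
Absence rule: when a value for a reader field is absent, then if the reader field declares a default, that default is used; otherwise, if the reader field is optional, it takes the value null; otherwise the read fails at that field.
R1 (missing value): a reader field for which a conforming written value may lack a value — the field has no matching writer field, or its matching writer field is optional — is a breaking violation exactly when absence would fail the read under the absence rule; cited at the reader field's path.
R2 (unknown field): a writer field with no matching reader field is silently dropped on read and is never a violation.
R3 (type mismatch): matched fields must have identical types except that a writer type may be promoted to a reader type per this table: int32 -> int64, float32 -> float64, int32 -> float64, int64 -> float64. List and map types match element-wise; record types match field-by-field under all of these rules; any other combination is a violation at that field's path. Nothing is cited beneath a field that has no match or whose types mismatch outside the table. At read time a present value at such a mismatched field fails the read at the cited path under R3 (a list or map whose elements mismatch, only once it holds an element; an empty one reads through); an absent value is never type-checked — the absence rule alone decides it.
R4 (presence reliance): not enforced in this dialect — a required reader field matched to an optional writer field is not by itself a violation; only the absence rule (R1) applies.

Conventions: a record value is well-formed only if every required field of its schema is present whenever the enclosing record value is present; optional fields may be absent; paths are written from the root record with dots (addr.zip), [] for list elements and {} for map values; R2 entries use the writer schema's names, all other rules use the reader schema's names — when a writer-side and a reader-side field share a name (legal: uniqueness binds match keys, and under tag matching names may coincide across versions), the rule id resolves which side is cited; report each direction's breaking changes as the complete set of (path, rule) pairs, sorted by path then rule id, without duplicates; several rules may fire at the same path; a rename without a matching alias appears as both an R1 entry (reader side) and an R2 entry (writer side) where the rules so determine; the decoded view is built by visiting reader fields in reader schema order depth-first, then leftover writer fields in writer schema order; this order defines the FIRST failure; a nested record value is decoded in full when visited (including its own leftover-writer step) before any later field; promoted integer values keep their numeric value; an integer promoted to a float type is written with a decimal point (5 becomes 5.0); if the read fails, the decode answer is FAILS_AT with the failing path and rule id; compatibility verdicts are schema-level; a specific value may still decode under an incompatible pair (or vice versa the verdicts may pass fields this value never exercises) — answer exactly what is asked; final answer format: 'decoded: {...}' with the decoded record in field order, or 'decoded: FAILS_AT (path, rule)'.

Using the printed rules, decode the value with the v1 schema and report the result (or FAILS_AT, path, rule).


decoded: {"scores": null, "geo": {"duration": 5, "quantity": 40, "score": 10.0, "archived": false}, "retries": 12, "height": 3.75}

each type pair in Event: writer, then reader
migrating the Event value to v1:
  scores := null (absent, optional -> null)
  geo.duration := 5
  geo.quantity := 40
  geo.score := 10.0
  geo.archived := false
  retries := 12
  height := 3.75 (absent -> default)
  writer primary: unknown -> dropped
  => decoded: {"scores": null, "geo": {"duration": 5, "quantity": 40, "score": 10.0, "archived": false}, "retries": 12, "height": 3.75}
ruling out the remaining Event differences:
  field duration in record Meta: required changed to optional -> fires no rule on Event under this dialect and leaves the result unchanged
  added field primary to record Event: required bool, tag 14, default false (in v2 it sits immediately before geo) -> fires no rule on Event under this dialect and leaves the result unchanged
  removed field scores from record Event -> fires no rule on Event under this dialect and leaves the result unchanged
  added field latitude to record Meta: optional float32, tag 3 (in v2 it sits immediately before quantity) -> fires no rule on Event under this dialect and leaves the result unchanged


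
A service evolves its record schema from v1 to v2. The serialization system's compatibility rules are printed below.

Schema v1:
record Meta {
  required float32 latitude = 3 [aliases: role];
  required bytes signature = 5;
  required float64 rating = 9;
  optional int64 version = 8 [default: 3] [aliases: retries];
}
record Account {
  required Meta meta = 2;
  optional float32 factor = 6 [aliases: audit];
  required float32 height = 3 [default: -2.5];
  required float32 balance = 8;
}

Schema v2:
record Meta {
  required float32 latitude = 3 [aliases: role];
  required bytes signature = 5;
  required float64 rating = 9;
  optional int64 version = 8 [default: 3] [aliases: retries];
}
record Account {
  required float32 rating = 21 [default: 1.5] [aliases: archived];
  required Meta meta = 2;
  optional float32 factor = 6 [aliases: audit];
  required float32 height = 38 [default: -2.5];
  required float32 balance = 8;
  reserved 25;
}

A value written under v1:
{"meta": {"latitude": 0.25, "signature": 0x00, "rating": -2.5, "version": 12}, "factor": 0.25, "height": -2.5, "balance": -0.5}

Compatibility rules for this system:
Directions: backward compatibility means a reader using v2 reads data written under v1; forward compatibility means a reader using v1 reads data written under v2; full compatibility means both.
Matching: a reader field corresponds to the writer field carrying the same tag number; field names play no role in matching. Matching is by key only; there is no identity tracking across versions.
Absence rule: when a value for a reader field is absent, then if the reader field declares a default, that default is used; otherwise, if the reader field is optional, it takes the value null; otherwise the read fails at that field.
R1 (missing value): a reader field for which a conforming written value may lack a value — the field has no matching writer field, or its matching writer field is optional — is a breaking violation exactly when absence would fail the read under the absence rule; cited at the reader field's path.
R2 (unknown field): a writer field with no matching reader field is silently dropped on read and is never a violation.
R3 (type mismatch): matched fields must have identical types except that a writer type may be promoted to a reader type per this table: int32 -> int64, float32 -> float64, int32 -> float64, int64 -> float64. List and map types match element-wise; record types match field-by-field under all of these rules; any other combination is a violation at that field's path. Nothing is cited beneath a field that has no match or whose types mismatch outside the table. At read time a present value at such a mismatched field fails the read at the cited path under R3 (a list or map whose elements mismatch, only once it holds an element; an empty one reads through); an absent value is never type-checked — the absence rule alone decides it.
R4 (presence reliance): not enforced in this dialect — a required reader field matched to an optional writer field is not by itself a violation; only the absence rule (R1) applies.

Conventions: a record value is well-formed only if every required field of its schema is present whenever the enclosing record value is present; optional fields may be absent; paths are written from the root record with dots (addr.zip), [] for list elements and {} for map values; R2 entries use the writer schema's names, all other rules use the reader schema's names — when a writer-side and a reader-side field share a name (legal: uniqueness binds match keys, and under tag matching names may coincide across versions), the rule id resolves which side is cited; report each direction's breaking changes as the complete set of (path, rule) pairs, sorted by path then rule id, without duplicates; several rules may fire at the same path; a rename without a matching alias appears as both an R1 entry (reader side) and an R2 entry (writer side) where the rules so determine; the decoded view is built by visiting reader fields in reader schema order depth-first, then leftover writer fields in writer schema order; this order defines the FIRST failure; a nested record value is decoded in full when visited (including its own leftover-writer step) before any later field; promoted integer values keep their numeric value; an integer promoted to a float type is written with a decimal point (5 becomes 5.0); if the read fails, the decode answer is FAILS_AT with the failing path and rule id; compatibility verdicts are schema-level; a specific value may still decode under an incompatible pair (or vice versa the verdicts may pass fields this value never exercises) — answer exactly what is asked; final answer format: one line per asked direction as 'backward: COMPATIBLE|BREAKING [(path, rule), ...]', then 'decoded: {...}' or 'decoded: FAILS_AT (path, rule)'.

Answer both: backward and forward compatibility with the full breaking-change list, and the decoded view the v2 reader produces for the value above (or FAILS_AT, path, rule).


backward: COMPATIBLE []; forward: COMPATIBLE []; decoded: {"rating": 1.5, "meta": {"latitude": 0.25, "signature": 0x00, "rating": -2.5, "version": 12}, "factor": 0.25, "height": -2.5, "balance": -0.5}

the writer's type comes first in each Account pair
checking backward for Account: reader v2 against writer v1:
  rating has no writer counterpart
  meta <- meta (Meta -> Meta, writer required)
  factor <- factor (float32 -> float32, writer optional)
  height has no writer counterpart
  balance <- balance (float32 -> float32, writer required)
  height (writer side), unknown to reader
  meta.latitude <- meta.latitude (float32 -> float32, writer required)
  meta.signature <- meta.signature (bytes -> bytes, writer required)
  meta.rating <- meta.rating (float64 -> float64, writer required)
  meta.version <- meta.version (int64 -> int64, writer optional)
  nothing fires on Account: backward is COMPATIBLE
checking forward for Account: reader v1 against writer v2:
  meta <- meta (Meta -> Meta, writer required)
  factor <- factor (float32 -> float32, writer optional)
  height has no writer counterpart
  balance <- balance (float32 -> float32, writer required)
  rating (writer side), unknown to reader
  height (writer side), unknown to reader
  meta.latitude <- meta.latitude (float32 -> float32, writer required)
  meta.signature <- meta.signature (bytes -> bytes, writer required)
  meta.rating <- meta.rating (float64 -> float64, writer required)
  meta.version <- meta.version (int64 -> int64, writer optional)
  nothing fires on Account: forward is COMPATIBLE
migrating the Account value to v2:
  rating := 1.5 (absent -> default)
  meta.latitude := 0.25
  meta.signature := 0x00
  meta.rating := -2.5
  meta.version := 12
  factor := 0.25
  height := -2.5 (absent -> default)
  balance := -0.5
  writer height: unknown -> dropped
  => decoded: {"rating": 1.5, "meta": {"latitude": 0.25, "signature": 0x00, "rating": -2.5, "version": 12}, "factor": 0.25, "height": -2.5, "balance": -0.5}


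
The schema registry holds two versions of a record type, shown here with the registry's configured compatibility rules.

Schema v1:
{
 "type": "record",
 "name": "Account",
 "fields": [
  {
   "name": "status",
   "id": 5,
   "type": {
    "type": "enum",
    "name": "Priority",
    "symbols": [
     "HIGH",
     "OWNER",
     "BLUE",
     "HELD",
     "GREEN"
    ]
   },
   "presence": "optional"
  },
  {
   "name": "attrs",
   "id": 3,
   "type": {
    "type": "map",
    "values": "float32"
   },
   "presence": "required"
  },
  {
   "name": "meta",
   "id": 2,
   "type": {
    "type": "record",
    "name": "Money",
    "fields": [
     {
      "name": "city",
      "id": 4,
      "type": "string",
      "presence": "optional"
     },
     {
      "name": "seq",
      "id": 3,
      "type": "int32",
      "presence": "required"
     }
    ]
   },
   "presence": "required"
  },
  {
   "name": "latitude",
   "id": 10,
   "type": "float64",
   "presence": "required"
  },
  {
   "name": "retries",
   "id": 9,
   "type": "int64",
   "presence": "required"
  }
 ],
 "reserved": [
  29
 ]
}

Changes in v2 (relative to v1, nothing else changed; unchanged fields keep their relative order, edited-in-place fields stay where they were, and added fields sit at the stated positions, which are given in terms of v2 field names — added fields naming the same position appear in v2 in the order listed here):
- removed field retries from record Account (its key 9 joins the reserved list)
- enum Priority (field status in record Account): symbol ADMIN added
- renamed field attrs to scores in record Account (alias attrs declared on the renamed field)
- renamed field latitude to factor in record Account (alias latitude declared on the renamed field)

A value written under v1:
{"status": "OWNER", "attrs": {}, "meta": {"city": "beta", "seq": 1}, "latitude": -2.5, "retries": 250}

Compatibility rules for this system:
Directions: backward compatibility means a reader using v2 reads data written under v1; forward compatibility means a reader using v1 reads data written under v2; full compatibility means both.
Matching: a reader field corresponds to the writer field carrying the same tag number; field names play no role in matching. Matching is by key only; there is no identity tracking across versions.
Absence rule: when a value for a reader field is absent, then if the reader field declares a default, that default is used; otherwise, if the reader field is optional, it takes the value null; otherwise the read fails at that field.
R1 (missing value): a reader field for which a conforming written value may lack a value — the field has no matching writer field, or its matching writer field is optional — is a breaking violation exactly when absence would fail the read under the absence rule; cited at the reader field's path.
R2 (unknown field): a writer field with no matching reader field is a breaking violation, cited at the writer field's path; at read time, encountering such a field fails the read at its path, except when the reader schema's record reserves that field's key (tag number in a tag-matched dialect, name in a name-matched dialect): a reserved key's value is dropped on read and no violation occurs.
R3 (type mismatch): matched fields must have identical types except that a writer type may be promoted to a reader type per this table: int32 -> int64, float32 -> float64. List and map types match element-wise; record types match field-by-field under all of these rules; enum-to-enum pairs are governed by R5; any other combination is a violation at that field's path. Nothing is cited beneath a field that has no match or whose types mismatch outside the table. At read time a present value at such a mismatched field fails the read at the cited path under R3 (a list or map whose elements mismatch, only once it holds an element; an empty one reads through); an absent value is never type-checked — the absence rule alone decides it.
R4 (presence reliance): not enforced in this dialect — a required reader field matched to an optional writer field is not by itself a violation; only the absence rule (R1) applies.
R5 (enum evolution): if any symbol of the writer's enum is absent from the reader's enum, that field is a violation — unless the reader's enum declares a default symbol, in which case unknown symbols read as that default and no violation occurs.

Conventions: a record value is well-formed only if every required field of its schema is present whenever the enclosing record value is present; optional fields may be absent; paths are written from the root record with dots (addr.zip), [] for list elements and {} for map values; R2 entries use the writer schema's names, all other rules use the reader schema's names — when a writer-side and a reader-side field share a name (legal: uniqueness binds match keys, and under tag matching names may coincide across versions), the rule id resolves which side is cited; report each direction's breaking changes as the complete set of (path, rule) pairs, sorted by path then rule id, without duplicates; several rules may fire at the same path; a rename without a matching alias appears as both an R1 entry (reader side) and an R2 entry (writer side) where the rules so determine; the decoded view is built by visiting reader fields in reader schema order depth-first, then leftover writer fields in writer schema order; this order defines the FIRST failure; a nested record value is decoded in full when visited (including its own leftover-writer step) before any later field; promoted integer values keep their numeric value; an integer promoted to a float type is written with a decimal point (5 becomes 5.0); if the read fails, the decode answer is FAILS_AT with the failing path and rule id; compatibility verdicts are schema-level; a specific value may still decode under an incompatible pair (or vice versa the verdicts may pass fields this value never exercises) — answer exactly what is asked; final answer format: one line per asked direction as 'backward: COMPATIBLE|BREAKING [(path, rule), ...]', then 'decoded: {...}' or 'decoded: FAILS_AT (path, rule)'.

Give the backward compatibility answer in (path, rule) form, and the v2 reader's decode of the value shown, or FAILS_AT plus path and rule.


in Account below, arrows point writer -> reader
checking backward for Account: reader v2 against writer v1:
  status <- status (Priority -> Priority, writer optional)
  scores <- attrs (map<string, float32> -> map<string, float32>, writer required)
  meta <- meta (Money -> Money, writer required)
  factor <- latitude (float64 -> float64, writer required)
  writer retries: unknown to reader
  meta.city <- meta.city (string -> string, writer optional)
  meta.seq <- meta.seq (int32 -> int32, writer required)
  => backward: COMPATIBLE
decoding the Account value with the v2 reader:
  status := "OWNER"
  scores := {} (from writer attrs)
  meta.city := "beta"
  meta.seq := 1
  factor := -2.5 (from writer latitude)
  writer retries: reserved -> dropped
  => decoded: {"status": "OWNER", "scores": {}, "meta": {"city": "beta", "seq": 1}, "factor": -2.5}
the other Account changes do not affect what is asked:
  enum Priority (field status in record Account): symbol ADMIN added -> fires only in the forward direction of Account, which is not asked here

backward: COMPATIBLE []; decoded: {"status": "OWNER", "scores": {}, "meta": {"city": "beta", "seq": 1}, "factor": -2.5}
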